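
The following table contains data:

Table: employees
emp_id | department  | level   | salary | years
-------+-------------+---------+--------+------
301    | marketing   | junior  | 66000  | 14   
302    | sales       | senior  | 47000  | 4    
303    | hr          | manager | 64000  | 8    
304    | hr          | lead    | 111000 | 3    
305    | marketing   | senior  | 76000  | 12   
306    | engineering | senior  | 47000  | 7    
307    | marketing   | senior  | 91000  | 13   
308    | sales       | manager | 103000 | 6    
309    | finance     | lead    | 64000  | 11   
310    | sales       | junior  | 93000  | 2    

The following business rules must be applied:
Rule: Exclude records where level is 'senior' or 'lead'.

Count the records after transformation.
4

Step 1: Count records to exclude
  - 4 (senior) + 2 (lead) = 6 records
Step 2: Total records: 10
Step 3: Remaining = 10 - 6 = 4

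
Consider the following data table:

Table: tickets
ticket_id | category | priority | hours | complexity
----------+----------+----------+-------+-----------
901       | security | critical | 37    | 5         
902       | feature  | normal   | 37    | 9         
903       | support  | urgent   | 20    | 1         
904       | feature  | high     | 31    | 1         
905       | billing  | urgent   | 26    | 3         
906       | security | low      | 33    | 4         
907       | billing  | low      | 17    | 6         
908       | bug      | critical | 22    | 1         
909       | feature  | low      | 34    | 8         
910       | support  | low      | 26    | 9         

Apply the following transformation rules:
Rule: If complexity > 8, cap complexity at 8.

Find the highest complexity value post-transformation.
8

Step 1: Original maximum complexity = 9
Step 2: Apply cap at 8
Step 3: 2 records had complexity > 8 and were capped
Step 4: Maximum after transformation = 8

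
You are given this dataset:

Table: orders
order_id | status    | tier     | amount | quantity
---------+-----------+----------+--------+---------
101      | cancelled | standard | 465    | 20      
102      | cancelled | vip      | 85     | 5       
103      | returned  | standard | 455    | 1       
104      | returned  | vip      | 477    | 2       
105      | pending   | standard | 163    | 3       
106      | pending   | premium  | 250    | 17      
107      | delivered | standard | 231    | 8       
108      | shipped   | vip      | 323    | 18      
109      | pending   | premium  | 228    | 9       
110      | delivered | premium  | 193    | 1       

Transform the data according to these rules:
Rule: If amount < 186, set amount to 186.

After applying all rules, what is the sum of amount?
2994

Step 1: 2 records have amount < 186
Step 2: These records originally summed to 248
Step 3: After setting to minimum: 2 × 186 = 372
Step 4: Unaffected records sum: 2622
Step 5: Final sum = 372 + 2622 = 2994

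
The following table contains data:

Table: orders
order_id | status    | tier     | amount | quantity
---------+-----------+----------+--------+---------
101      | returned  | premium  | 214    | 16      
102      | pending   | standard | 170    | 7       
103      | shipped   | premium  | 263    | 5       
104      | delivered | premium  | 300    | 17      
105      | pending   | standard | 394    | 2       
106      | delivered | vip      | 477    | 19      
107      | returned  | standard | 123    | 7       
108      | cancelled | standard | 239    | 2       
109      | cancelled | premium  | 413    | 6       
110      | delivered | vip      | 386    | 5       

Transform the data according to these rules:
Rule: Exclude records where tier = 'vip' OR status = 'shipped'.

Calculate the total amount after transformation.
1853

Step 1: Find records where tier = 'vip' OR status = 'shipped'
Step 2: 3 records match, summing to 1126
Step 3: Original sum: 2979
Step 4: Remaining sum = 2979 - 1126 = 1853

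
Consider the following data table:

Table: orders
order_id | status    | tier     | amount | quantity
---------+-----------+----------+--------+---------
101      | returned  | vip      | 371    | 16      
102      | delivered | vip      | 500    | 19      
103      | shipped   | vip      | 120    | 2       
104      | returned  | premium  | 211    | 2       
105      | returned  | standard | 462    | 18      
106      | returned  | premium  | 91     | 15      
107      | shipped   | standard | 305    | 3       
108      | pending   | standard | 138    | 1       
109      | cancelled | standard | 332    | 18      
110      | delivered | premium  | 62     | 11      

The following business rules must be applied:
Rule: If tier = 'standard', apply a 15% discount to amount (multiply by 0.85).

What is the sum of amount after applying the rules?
2406.45

Step 1: Records with tier = 'standard' have total amount = 1237
Step 2: Apply multiplier: 1237 × 0.85 = 1051.45
Step 3: Other records total: 1355
Step 4: Final sum = 1051.45 + 1355 = 2406.45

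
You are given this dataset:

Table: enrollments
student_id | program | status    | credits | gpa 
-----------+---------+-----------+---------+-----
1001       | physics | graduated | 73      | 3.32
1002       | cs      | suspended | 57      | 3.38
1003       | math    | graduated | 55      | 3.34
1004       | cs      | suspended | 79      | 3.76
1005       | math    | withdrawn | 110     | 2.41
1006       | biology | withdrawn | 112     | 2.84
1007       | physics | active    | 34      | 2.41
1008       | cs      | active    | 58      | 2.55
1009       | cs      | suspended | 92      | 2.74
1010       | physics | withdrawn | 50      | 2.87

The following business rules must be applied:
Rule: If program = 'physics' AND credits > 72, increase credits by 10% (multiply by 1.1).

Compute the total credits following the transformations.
727.3

Step 1: Find records where program = 'physics' AND credits > 72
Step 2: 1 records match, summing to 73
Step 3: After multiplier: 73 × 1.1 = 80.3
Step 4: Unaffected records sum: 647
Step 5: Final sum = 80.3 + 647 = 727.3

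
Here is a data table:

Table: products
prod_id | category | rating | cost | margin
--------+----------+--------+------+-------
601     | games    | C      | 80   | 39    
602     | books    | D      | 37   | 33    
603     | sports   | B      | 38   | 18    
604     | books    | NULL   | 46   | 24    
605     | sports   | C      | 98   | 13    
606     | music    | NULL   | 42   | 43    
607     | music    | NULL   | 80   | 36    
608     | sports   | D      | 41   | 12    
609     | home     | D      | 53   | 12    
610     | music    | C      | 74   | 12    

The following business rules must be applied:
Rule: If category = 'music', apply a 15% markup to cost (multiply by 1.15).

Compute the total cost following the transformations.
618.4

Step 1: Records with category = 'music' have total cost = 196
Step 2: Apply multiplier: 196 × 1.15 = 225.4
Step 3: Other records total: 393
Step 4: Final sum = 225.4 + 393 = 618.4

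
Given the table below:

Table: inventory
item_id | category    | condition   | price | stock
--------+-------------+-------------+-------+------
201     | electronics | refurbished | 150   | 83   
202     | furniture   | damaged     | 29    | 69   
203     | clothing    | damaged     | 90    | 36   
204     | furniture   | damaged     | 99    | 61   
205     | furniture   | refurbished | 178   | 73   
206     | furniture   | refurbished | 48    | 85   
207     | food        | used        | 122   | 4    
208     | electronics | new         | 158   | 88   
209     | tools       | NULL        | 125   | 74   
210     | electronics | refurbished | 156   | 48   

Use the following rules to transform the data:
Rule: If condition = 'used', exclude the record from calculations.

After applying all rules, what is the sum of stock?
617

Step 1: Identify records where condition = 'used'
Step 2: The excluded records sum to 4
Step 3: Original total stock = 621
Step 4: Remaining total = 621 - 4 = 617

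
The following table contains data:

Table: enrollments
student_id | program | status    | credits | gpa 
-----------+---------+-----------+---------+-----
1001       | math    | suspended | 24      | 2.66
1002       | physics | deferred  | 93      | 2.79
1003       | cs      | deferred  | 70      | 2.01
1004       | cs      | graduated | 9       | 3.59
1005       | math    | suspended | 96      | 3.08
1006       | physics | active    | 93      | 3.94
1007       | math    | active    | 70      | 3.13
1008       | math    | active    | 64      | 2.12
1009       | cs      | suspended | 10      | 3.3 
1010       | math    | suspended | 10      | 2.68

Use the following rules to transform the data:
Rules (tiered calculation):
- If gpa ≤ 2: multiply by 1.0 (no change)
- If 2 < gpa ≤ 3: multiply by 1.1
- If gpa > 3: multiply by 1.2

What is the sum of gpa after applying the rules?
33.93

Step 1: Tier 1 (gpa ≤ 2): 0 records, sum = 0 × 1.0 = 0.0
Step 2: Tier 2 (2 < gpa ≤ 3): 5 records, sum = 12.26 × 1.1 = 13.49
Step 3: Tier 3 (gpa > 3): 5 records, sum = 17.04 × 1.2 = 20.45
Step 4: Final sum = 0.0 + 13.49 + 20.45 = 33.93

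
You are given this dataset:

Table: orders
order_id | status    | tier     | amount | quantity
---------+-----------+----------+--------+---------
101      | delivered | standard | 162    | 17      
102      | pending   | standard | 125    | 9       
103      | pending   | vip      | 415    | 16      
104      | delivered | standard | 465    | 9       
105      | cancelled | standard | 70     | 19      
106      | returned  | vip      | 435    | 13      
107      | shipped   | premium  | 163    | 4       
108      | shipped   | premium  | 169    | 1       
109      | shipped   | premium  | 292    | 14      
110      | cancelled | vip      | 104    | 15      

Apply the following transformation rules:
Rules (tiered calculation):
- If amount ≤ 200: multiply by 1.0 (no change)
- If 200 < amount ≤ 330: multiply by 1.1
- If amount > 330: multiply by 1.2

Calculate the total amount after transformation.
2692.2

Step 1: Tier 1 (amount ≤ 200): 6 records, sum = 793 × 1.0 = 793.0
Step 2: Tier 2 (200 < amount ≤ 330): 1 records, sum = 292 × 1.1 = 321.2
Step 3: Tier 3 (amount > 330): 3 records, sum = 1315 × 1.2 = 1578.0
Step 4: Final sum = 793.0 + 321.2 + 1578.0 = 2692.2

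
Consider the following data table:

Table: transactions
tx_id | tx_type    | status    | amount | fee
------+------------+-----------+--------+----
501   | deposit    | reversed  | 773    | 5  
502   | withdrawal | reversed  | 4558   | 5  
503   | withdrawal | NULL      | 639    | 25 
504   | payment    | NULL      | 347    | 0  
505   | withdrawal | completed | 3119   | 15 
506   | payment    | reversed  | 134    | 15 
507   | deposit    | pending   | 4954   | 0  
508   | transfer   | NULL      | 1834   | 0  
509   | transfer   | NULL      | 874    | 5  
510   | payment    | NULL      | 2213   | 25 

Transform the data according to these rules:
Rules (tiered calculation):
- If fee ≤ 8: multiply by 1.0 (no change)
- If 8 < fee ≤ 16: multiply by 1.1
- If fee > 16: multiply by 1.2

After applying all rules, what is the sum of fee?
108.0

Step 1: Tier 1 (fee ≤ 8): 6 records, sum = 15 × 1.0 = 15.0
Step 2: Tier 2 (8 < fee ≤ 16): 2 records, sum = 30 × 1.1 = 33.0
Step 3: Tier 3 (fee > 16): 2 records, sum = 50 × 1.2 = 60.0
Step 4: Final sum = 15.0 + 33.0 + 60.0 = 108.0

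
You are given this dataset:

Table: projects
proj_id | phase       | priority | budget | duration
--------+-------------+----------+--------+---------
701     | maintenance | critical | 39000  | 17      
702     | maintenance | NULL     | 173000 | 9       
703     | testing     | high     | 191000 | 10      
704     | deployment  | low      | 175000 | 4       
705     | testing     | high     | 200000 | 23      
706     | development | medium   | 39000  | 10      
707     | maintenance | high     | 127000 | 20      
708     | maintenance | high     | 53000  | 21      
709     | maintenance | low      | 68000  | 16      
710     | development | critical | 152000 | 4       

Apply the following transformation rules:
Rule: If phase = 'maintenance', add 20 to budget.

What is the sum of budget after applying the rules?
1217100

Step 1: Count records where phase = 'maintenance': 5
Step 2: Total bonus added: 5 × 20 = 100
Step 3: Original sum of budget: 1217000
Step 4: Final sum = 1217000 + 100 = 1217100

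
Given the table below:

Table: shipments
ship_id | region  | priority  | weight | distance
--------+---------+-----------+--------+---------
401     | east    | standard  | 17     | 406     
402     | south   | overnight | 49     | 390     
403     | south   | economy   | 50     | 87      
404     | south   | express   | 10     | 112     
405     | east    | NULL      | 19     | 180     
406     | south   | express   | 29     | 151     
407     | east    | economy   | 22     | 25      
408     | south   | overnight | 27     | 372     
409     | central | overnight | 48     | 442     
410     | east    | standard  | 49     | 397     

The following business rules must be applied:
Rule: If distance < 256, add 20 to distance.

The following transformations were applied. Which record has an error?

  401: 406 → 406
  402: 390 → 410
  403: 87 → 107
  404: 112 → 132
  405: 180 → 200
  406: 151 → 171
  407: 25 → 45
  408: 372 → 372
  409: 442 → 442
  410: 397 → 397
Record 402 has an error. The correct transformed value should be 390, not 410.

Step 1: Check each record against the rule
Step 2: Record 402 has distance = 390
Step 3: Since 390 >= 256, the bonus should not have been applied
Step 4: Correct value = 390, but claimed value = 410
Conclusion: Record 402 has the error.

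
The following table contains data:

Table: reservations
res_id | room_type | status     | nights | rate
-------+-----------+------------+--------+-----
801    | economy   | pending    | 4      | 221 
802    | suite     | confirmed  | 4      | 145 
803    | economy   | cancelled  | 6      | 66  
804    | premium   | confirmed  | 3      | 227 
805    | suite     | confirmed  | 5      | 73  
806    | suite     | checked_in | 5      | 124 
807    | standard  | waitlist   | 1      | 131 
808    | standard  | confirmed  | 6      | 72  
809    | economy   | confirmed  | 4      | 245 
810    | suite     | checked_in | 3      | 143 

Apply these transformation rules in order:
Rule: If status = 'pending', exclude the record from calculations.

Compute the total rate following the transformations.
1226

Step 1: Identify records where status = 'pending'
Step 2: The excluded records sum to 221
Step 3: Original total rate = 1447
Step 4: Remaining total = 1447 - 221 = 1226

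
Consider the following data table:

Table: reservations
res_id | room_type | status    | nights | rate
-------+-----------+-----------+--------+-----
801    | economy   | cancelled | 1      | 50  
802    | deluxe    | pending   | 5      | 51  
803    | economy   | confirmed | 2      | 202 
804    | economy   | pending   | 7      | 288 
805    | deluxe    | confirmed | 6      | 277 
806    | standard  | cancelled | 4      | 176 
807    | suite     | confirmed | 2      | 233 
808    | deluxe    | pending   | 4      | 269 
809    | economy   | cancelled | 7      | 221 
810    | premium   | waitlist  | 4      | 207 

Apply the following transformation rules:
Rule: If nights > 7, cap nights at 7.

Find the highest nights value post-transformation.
7

Step 1: Original maximum nights = 7
Step 2: Check cap of 7 against maximum
Step 3: No records exceed the cap (max 7 <= cap 7), so no capping applies
Step 4: Maximum after transformation = 7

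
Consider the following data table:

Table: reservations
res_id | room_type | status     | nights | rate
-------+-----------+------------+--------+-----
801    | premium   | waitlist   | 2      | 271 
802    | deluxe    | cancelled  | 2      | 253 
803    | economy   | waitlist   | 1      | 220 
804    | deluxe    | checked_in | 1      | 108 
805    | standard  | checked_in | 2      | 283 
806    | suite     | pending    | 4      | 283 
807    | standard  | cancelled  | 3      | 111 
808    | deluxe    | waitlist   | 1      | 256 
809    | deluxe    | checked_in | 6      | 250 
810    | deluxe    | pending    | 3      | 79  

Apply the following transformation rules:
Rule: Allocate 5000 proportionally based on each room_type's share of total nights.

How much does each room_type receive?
deluxe: 2600.0, economy: 200.0, premium: 400.0, standard: 1000.0, suite: 800.0

Step 1: Calculate total nights = 25
Step 2: Calculate each room_type's proportion:
  deluxe: 13/25 = 52.00% → 2600.0
  economy: 1/25 = 4.00% → 200.0
  premium: 2/25 = 8.00% → 400.0
  standard: 5/25 = 20.00% → 1000.0
  suite: 4/25 = 16.00% → 800.0
Step 3: Verify: sum of allocations ≈ 5000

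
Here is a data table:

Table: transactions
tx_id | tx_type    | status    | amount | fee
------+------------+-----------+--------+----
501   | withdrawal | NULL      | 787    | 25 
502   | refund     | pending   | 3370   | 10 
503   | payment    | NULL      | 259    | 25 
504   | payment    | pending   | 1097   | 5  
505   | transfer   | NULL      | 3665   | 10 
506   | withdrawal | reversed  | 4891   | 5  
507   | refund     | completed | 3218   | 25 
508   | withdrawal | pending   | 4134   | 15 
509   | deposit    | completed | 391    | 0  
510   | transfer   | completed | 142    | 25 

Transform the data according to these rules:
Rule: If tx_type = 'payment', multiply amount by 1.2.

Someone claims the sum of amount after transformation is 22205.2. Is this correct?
No, the correct result is 22225.2.

Step 1: Calculate the correct sum after transformation
Step 2: Apply multiplier 1.2 to records where tx_type = 'payment'
Step 3: Correct result = 22225.2
Step 4: Claimed result = 22205.2
Step 5: 22225.2 ≠ 22205.2
Conclusion: The claimed result is incorrect. The correct answer is 22225.2.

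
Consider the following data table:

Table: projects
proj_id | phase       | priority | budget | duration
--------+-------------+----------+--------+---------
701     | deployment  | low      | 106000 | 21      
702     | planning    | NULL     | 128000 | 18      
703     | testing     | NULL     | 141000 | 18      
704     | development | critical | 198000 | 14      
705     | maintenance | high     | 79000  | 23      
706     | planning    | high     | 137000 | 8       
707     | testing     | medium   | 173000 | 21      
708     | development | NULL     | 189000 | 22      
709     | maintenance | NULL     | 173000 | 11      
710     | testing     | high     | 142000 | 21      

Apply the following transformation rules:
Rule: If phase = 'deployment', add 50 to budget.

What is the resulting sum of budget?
1466050

Step 1: Count records where phase = 'deployment': 1
Step 2: Total bonus added: 1 × 50 = 50
Step 3: Original sum of budget: 1466000
Step 4: Final sum = 1466000 + 50 = 1466050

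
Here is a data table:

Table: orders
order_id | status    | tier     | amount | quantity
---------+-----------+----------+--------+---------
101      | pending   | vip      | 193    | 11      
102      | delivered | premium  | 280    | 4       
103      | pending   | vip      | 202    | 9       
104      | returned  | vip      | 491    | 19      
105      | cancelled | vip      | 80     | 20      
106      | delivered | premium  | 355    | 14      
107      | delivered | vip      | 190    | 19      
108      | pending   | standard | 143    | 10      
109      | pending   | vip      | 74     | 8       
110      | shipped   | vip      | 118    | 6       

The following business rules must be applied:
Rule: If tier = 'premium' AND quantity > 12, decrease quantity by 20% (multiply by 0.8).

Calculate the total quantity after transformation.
117.2

Step 1: Find records where tier = 'premium' AND quantity > 12
Step 2: 1 records match, summing to 14
Step 3: After multiplier: 14 × 0.8 = 11.2
Step 4: Unaffected records sum: 106
Step 5: Final sum = 11.2 + 106 = 117.2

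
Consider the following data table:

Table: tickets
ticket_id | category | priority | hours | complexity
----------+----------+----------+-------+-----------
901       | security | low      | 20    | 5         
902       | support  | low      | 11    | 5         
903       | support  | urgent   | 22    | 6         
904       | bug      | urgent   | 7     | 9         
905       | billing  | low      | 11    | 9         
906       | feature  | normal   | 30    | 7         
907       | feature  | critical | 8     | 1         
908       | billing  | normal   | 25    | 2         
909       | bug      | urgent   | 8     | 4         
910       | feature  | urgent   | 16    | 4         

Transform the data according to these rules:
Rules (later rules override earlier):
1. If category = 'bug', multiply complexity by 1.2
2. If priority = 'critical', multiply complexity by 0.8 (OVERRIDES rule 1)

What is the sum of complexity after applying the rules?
54.4

Step 1: Rule 2 takes priority for records with priority = 'critical'
  - 1 records: 1 × 0.8 = 0.8
Step 2: Rule 1 applies to remaining records with category = 'bug'
  - 2 records: 13 × 1.2 = 15.6
Step 3: Other records unchanged: 38
Step 4: Final sum = 0.8 + 15.6 + 38 = 54.4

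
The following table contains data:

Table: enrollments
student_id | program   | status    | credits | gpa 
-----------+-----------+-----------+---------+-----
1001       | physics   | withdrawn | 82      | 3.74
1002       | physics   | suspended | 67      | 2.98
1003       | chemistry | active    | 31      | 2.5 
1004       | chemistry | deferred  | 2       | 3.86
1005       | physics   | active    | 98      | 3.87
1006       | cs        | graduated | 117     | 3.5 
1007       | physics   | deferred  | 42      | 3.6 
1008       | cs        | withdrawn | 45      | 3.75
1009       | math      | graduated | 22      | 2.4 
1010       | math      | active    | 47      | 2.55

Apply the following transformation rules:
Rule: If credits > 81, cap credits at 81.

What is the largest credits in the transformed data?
81

Step 1: Original maximum credits = 117
Step 2: Apply cap at 81
Step 3: 3 records had credits > 81 and were capped
Step 4: Maximum after transformation = 81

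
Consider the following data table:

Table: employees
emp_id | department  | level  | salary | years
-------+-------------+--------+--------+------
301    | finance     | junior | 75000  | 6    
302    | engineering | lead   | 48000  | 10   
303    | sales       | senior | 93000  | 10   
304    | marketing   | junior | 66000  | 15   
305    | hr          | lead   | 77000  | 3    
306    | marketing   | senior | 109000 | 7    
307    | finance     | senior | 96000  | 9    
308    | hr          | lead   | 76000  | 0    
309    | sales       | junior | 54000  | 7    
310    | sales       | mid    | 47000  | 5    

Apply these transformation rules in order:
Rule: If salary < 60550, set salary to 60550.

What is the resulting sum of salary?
773650

Step 1: 3 records have salary < 60550
Step 2: These records originally summed to 149000
Step 3: After setting to minimum: 3 × 60550 = 181650
Step 4: Unaffected records sum: 592000
Step 5: Final sum = 181650 + 592000 = 773650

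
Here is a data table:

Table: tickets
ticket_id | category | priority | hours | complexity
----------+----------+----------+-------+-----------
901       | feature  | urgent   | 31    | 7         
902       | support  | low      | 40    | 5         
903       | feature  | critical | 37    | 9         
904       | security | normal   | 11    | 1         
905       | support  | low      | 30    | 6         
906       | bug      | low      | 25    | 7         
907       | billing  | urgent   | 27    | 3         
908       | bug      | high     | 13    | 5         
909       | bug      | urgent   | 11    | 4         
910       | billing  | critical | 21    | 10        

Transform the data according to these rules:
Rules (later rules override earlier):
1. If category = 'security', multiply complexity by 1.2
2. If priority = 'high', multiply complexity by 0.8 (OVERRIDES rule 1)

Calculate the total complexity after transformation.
56.2

Step 1: Rule 2 takes priority for records with priority = 'high'
  - 1 records: 5 × 0.8 = 4.0
Step 2: Rule 1 applies to remaining records with category = 'security'
  - 1 records: 1 × 1.2 = 1.2
Step 3: Other records unchanged: 51
Step 4: Final sum = 4.0 + 1.2 + 51 = 56.2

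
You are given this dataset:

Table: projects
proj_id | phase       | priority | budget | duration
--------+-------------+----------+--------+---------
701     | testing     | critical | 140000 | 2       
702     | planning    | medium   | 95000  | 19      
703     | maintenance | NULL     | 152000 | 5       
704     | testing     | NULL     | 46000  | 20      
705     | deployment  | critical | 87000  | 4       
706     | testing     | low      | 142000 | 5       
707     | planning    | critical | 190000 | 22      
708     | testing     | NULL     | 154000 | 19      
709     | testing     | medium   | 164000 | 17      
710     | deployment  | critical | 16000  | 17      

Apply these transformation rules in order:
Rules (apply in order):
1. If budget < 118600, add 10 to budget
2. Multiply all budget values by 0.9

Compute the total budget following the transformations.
1067436.0

Step 1: Apply Rule 1 - Add 10 to records with budget < 118600
  - 4 records affected: 244000 + (4 × 10) = 244040
  - Unaffected records: 942000
  - Sum after Rule 1: 1186040
Step 2: Apply Rule 2 - Multiply all by 0.9
  - 1186040 × 0.9 = 1067436.0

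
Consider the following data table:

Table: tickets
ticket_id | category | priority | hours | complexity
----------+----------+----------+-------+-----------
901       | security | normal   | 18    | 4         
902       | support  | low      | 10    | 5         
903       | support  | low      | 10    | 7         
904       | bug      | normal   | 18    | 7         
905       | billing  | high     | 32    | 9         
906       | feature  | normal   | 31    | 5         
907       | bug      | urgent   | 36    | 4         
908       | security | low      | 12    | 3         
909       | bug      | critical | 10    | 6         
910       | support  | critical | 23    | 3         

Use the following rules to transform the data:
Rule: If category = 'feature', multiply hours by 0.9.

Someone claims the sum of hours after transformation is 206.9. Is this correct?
No, the correct result is 196.9.

Step 1: Calculate the correct sum after transformation
Step 2: Apply multiplier 0.9 to records where category = 'feature'
Step 3: Correct result = 196.9
Step 4: Claimed result = 206.9
Step 5: 196.9 ≠ 206.9
Conclusion: The claimed result is incorrect. The correct answer is 196.9.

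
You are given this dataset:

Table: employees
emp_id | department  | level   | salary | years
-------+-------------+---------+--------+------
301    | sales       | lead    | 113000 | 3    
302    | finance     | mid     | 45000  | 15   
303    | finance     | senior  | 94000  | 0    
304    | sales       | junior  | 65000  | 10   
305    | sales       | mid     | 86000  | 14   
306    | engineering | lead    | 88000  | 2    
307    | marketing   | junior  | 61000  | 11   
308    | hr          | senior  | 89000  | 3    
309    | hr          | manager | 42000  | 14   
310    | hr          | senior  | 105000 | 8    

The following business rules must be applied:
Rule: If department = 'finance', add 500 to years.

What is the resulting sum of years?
1080

Step 1: Count records where department = 'finance': 2
Step 2: Total bonus added: 2 × 500 = 1000
Step 3: Original sum of years: 80
Step 4: Final sum = 80 + 1000 = 1080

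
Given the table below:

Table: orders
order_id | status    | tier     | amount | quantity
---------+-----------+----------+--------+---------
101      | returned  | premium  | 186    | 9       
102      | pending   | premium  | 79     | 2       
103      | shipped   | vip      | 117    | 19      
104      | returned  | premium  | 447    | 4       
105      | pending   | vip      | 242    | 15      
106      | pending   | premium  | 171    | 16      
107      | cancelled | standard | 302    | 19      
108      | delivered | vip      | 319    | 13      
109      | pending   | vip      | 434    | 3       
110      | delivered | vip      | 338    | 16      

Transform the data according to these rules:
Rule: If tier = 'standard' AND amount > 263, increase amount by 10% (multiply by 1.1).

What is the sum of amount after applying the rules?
2665.2

Step 1: Find records where tier = 'standard' AND amount > 263
Step 2: 1 records match, summing to 302
Step 3: After multiplier: 302 × 1.1 = 332.2
Step 4: Unaffected records sum: 2333
Step 5: Final sum = 332.2 + 2333 = 2665.2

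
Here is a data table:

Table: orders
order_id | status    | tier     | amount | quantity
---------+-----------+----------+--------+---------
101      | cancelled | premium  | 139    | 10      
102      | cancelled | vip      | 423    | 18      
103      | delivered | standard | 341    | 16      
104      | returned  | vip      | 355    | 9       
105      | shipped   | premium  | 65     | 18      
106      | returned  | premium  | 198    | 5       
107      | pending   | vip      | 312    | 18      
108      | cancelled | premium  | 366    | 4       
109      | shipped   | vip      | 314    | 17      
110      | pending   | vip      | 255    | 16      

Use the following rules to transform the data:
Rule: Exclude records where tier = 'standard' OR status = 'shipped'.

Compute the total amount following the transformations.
2048

Step 1: Find records where tier = 'standard' OR status = 'shipped'
Step 2: 3 records match, summing to 720
Step 3: Original sum: 2768
Step 4: Remaining sum = 2768 - 720 = 2048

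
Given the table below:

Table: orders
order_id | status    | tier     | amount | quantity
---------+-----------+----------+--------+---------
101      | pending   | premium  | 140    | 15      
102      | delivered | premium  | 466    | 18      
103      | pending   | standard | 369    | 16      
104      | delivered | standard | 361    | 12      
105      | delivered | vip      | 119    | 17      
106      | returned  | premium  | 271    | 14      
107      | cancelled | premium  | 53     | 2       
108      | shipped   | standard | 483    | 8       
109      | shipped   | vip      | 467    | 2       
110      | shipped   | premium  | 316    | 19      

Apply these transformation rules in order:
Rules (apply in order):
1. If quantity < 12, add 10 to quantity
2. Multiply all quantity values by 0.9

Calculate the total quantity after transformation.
137.7

Step 1: Apply Rule 1 - Add 10 to records with quantity < 12
  - 3 records affected: 12 + (3 × 10) = 42
  - Unaffected records: 111
  - Sum after Rule 1: 153
Step 2: Apply Rule 2 - Multiply all by 0.9
  - 153 × 0.9 = 137.7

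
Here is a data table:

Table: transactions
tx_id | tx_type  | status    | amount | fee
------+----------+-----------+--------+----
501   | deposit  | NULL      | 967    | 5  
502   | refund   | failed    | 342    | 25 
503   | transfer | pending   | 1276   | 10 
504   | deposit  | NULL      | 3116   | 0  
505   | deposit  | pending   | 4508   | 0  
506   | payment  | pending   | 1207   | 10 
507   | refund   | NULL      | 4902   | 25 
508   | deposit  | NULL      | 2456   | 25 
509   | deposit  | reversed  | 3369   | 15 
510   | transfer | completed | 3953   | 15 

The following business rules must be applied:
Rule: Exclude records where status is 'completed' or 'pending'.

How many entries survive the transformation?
6

Step 1: Count records to exclude
  - 1 (completed) + 3 (pending) = 4 records
Step 2: Total records: 10
Step 3: Remaining = 10 - 4 = 6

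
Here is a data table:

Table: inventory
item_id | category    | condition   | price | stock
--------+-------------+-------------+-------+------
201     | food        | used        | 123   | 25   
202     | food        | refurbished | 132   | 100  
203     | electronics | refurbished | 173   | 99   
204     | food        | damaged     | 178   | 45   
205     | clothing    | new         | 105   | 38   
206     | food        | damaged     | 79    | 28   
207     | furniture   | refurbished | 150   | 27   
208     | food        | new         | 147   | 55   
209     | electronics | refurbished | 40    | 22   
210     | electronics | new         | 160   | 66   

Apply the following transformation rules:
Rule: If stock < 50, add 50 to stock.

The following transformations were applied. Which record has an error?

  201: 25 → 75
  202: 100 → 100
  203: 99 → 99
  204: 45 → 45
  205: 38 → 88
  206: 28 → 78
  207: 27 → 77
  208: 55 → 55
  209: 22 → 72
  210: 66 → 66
Record 204 has an error. The correct transformed value should be 95, not 45.

Step 1: Check each record against the rule
Step 2: Record 204 has stock = 45
Step 3: Since 45 < 50, the bonus should have been applied
Step 4: Correct value = 95, but claimed value = 45
Conclusion: Record 204 has the error.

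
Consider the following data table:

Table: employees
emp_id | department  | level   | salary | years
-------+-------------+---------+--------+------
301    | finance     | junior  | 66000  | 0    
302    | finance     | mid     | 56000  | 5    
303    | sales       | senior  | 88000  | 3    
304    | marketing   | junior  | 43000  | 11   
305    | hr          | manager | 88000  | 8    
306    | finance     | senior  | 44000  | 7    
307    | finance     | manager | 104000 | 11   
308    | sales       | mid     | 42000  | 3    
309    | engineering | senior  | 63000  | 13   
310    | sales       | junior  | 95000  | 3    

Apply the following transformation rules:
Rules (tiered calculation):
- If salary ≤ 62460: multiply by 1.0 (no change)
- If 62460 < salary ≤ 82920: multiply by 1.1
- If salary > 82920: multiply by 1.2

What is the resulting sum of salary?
776900.0

Step 1: Tier 1 (salary ≤ 62460): 4 records, sum = 185000 × 1.0 = 185000.0
Step 2: Tier 2 (62460 < salary ≤ 82920): 2 records, sum = 129000 × 1.1 = 141900.0
Step 3: Tier 3 (salary > 82920): 4 records, sum = 375000 × 1.2 = 450000.0
Step 4: Final sum = 185000.0 + 141900.0 + 450000.0 = 776900.0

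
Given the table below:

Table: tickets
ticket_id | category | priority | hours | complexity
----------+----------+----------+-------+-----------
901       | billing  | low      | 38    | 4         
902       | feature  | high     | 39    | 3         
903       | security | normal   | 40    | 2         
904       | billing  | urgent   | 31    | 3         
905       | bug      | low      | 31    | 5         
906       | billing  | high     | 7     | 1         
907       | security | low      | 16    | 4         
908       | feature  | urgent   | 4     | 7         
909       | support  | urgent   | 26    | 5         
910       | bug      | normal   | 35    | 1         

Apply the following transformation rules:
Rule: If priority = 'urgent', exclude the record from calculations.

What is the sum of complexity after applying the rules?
20

Step 1: Identify records where priority = 'urgent'
Step 2: The excluded records sum to 15
Step 3: Original total complexity = 35
Step 4: Remaining total = 35 - 15 = 20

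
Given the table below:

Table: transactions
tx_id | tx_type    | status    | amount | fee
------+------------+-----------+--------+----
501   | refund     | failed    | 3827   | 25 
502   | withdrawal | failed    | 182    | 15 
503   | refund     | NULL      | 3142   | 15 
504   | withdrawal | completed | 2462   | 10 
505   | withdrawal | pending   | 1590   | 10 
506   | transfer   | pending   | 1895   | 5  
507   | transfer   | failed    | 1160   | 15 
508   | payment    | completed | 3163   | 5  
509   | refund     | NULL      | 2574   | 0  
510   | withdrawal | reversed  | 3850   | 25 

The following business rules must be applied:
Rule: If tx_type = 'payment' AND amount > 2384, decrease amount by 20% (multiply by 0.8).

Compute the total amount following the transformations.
23212.4

Step 1: Find records where tx_type = 'payment' AND amount > 2384
Step 2: 1 records match, summing to 3163
Step 3: After multiplier: 3163 × 0.8 = 2530.4
Step 4: Unaffected records sum: 20682
Step 5: Final sum = 2530.4 + 20682 = 23212.4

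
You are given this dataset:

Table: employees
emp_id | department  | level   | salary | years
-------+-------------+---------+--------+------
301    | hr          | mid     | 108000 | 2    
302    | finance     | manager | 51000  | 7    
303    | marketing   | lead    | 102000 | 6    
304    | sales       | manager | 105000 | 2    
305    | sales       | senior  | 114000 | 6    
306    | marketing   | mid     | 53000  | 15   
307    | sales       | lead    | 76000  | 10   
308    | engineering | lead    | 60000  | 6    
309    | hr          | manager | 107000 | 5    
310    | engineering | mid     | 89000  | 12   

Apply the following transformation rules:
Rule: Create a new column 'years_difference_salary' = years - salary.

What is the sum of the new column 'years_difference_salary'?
-864929

Step 1: For each record, compute years - salary
Example calculations:
  2 - 108000 = -107998
  7 - 51000 = -50993
  6 - 102000 = -101994
  ...
Step 2: Sum all derived values
Step 3: Total = -864929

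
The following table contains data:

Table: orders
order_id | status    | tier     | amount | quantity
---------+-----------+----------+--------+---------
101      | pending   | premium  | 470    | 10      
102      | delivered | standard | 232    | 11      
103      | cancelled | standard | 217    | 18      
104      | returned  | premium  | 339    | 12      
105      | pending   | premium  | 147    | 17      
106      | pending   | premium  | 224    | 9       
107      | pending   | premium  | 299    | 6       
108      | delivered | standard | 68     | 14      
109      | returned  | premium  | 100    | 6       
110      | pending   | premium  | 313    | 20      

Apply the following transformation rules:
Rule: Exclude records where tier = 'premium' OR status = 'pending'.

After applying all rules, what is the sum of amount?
517

Step 1: Find records where tier = 'premium' OR status = 'pending'
Step 2: 7 records match, summing to 1892
Step 3: Original sum: 2409
Step 4: Remaining sum = 2409 - 1892 = 517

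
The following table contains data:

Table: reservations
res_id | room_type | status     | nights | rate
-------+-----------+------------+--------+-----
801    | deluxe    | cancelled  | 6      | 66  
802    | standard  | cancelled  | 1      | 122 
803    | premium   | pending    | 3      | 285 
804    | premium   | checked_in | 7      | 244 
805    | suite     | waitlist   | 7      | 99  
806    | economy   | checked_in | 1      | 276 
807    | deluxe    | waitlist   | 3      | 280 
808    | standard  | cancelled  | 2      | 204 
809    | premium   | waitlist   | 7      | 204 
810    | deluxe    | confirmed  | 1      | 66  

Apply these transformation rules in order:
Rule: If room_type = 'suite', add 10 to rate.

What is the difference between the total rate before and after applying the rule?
10

Step 1: Original sum of rate = 1846
Step 2: 1 records have room_type = 'suite'
Step 3: Each affected record changes by 10
Step 4: Total change = 1 × 10 = 10
Step 5: New sum = 1846 + 10 = 1856
Step 6: Difference = |1856 - 1846| = 10
        (Sum increased by 10)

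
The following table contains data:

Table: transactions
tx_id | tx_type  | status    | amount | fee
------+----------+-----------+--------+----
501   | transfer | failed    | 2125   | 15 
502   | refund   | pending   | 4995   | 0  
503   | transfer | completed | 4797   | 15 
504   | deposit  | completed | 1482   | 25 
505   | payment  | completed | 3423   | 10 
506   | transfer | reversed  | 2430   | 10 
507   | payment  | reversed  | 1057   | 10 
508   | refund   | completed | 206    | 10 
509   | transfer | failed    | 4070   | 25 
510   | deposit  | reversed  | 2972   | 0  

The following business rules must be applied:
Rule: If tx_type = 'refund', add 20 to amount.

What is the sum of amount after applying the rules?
27597

Step 1: Count records where tx_type = 'refund': 2
Step 2: Total bonus added: 2 × 20 = 40
Step 3: Original sum of amount: 27557
Step 4: Final sum = 27557 + 40 = 27597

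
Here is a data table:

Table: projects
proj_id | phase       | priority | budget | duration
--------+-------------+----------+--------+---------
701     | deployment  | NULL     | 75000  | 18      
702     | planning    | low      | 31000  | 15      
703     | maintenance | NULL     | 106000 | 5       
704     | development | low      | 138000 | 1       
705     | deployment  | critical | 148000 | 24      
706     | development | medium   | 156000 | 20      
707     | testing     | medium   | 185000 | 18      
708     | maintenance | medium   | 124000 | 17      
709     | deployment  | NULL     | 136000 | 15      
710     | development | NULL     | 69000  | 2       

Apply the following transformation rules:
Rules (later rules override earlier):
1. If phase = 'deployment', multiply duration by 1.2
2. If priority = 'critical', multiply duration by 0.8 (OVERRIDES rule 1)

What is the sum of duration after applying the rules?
136.8

Step 1: Rule 2 takes priority for records with priority = 'critical'
  - 1 records: 24 × 0.8 = 19.2
Step 2: Rule 1 applies to remaining records with phase = 'deployment'
  - 2 records: 33 × 1.2 = 39.6
Step 3: Other records unchanged: 78
Step 4: Final sum = 19.2 + 39.6 + 78 = 136.8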